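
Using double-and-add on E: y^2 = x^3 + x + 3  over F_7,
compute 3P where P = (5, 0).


k = 3 = 11_2 (binary, LSB first: 11)
Double-and-add from P = (5, 0):
  bit 0 = 1: acc = O + (5, 0) = (5, 0)
  bit 1 = 1: acc = (5, 0) + O = (5, 0)

3P = (5, 0)


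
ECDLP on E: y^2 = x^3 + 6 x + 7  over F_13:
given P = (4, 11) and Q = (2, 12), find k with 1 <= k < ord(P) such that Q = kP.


Enumerate multiples of P until we hit Q = (2, 12):
  1P = (4, 11)
  2P = (2, 1)
  3P = (6, 5)
  4P = (12, 0)
  5P = (6, 8)
  6P = (2, 12)
Match found at i = 6.

k = 6


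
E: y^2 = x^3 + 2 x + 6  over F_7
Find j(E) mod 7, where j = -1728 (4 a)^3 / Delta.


Delta = -16(4 a^3 + 27 b^2) mod 7 = 1
-1728 * (4 a)^3 = -1728 * (4*2)^3 mod 7 = 1
j = 1 * 1^(-1) mod 7 = 1

j = 1 (mod 7)


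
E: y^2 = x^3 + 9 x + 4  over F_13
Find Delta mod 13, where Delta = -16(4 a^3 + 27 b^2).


4 a^3 + 27 b^2 = 4*9^3 + 27*4^2 = 2916 + 432 = 3348
Delta = -16 * (3348) = -53568
Delta mod 13 = 5

Delta = 5 (mod 13)


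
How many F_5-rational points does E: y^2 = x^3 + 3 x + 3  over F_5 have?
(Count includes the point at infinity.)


For each x in F_5, count y with y^2 = x^3 + 3 x + 3 mod 5:
  x = 3: RHS = 4, y in [2, 3]  -> 2 point(s)
  x = 4: RHS = 4, y in [2, 3]  -> 2 point(s)
Affine points: 4. Add the point at infinity: total = 5.

#E(F_5) = 5


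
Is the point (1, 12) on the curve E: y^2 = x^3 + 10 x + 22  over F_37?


Check whether y^2 = x^3 + 10 x + 22 (mod 37) for (x, y) = (1, 12).
LHS: y^2 = 12^2 mod 37 = 33
RHS: x^3 + 10 x + 22 = 1^3 + 10*1 + 22 mod 37 = 33
LHS = RHS

Yes, on the curve


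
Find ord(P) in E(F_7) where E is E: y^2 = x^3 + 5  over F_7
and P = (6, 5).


Compute successive multiples of P until we hit O:
  1P = (6, 5)
  2P = (3, 5)
  3P = (5, 2)
  4P = (5, 5)
  5P = (3, 2)
  6P = (6, 2)
  7P = O

ord(P) = 7


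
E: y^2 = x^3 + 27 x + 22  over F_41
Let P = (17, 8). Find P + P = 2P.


Doubling: s = (3 x1^2 + a) / (2 y1)
s = (3*17^2 + 27) / (2*8) mod 41 = 20
x3 = s^2 - 2 x1 mod 41 = 20^2 - 2*17 = 38
y3 = s (x1 - x3) - y1 mod 41 = 20 * (17 - 38) - 8 = 23

2P = (38, 23)


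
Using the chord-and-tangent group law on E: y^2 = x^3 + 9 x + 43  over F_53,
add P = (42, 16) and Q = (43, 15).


P != Q, so use the chord formula.
s = (y2 - y1) / (x2 - x1) = (52) / (1) mod 53 = 52
x3 = s^2 - x1 - x2 mod 53 = 52^2 - 42 - 43 = 22
y3 = s (x1 - x3) - y1 mod 53 = 52 * (42 - 22) - 16 = 17

P + Q = (22, 17)


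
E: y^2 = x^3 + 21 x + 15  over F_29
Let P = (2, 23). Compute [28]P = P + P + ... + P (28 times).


k = 28 = 11100_2 (binary, LSB first: 00111)
Double-and-add from P = (2, 23):
  bit 0 = 0: acc unchanged = O
  bit 1 = 0: acc unchanged = O
  bit 2 = 1: acc = O + (10, 23) = (10, 23)
  bit 3 = 1: acc = (10, 23) + (5, 10) = (8, 17)
  bit 4 = 1: acc = (8, 17) + (20, 5) = (2, 6)

28P = (2, 6)


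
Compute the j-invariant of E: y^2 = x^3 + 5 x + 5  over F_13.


Delta = -16(4 a^3 + 27 b^2) mod 13 = 11
-1728 * (4 a)^3 = -1728 * (4*5)^3 mod 13 = 5
j = 5 * 11^(-1) mod 13 = 4

j = 4 (mod 13)


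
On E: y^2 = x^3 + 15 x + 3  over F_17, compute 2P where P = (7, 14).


Doubling: s = (3 x1^2 + a) / (2 y1)
s = (3*7^2 + 15) / (2*14) mod 17 = 7
x3 = s^2 - 2 x1 mod 17 = 7^2 - 2*7 = 1
y3 = s (x1 - x3) - y1 mod 17 = 7 * (7 - 1) - 14 = 11

2P = (1, 11)


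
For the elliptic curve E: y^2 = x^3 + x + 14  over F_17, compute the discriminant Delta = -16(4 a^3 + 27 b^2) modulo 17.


4 a^3 + 27 b^2 = 4*1^3 + 27*14^2 = 4 + 5292 = 5296
Delta = -16 * (5296) = -84736
Delta mod 17 = 9

Delta = 9 (mod 17)


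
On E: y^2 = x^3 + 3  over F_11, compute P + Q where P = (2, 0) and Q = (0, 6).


P != Q, so use the chord formula.
s = (y2 - y1) / (x2 - x1) = (6) / (9) mod 11 = 8
x3 = s^2 - x1 - x2 mod 11 = 8^2 - 2 - 0 = 7
y3 = s (x1 - x3) - y1 mod 11 = 8 * (2 - 7) - 0 = 4

P + Q = (7, 4)


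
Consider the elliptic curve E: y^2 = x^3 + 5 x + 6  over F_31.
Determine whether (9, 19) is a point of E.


Check whether y^2 = x^3 + 5 x + 6 (mod 31) for (x, y) = (9, 19).
LHS: y^2 = 19^2 mod 31 = 20
RHS: x^3 + 5 x + 6 = 9^3 + 5*9 + 6 mod 31 = 5
LHS != RHS

No, not on the curve


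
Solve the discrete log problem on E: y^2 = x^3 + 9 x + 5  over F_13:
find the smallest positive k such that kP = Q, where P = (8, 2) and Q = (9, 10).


Enumerate multiples of P until we hit Q = (9, 10):
  1P = (8, 2)
  2P = (9, 3)
  3P = (10, 9)
  4P = (4, 12)
  5P = (4, 1)
  6P = (10, 4)
  7P = (9, 10)
Match found at i = 7.

k = 7


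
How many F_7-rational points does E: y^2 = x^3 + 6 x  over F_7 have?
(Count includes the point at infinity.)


For each x in F_7, count y with y^2 = x^3 + 6 x + 0 mod 7:
  x = 0: RHS = 0, y in [0]  -> 1 point(s)
  x = 1: RHS = 0, y in [0]  -> 1 point(s)
  x = 4: RHS = 4, y in [2, 5]  -> 2 point(s)
  x = 5: RHS = 1, y in [1, 6]  -> 2 point(s)
  x = 6: RHS = 0, y in [0]  -> 1 point(s)
Affine points: 7. Add the point at infinity: total = 8.

#E(F_7) = 8


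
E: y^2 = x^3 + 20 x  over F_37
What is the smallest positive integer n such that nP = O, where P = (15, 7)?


Compute successive multiples of P until we hit O:
  1P = (15, 7)
  2P = (33, 35)
  3P = (17, 31)
  4P = (1, 13)
  5P = (31, 21)
  6P = (12, 28)
  7P = (22, 5)
  8P = (25, 17)
  ... (continuing to 50P)
  50P = O

ord(P) = 50


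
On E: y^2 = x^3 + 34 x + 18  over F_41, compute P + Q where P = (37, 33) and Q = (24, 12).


P != Q, so use the chord formula.
s = (y2 - y1) / (x2 - x1) = (20) / (28) mod 41 = 30
x3 = s^2 - x1 - x2 mod 41 = 30^2 - 37 - 24 = 19
y3 = s (x1 - x3) - y1 mod 41 = 30 * (37 - 19) - 33 = 15

P + Q = (19, 15)


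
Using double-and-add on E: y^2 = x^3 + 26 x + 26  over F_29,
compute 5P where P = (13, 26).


k = 5 = 101_2 (binary, LSB first: 101)
Double-and-add from P = (13, 26):
  bit 0 = 1: acc = O + (13, 26) = (13, 26)
  bit 1 = 0: acc unchanged = (13, 26)
  bit 2 = 1: acc = (13, 26) + (27, 16) = (12, 23)

5P = (12, 23)


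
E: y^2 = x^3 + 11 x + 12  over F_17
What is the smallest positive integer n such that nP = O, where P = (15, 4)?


Compute successive multiples of P until we hit O:
  1P = (15, 4)
  2P = (12, 11)
  3P = (3, 2)
  4P = (8, 0)
  5P = (3, 15)
  6P = (12, 6)
  7P = (15, 13)
  8P = O

ord(P) = 8


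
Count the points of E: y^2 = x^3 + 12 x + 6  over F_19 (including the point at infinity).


For each x in F_19, count y with y^2 = x^3 + 12 x + 6 mod 19:
  x = 0: RHS = 6, y in [5, 14]  -> 2 point(s)
  x = 1: RHS = 0, y in [0]  -> 1 point(s)
  x = 2: RHS = 0, y in [0]  -> 1 point(s)
  x = 4: RHS = 4, y in [2, 17]  -> 2 point(s)
  x = 5: RHS = 1, y in [1, 18]  -> 2 point(s)
  x = 6: RHS = 9, y in [3, 16]  -> 2 point(s)
  x = 8: RHS = 6, y in [5, 14]  -> 2 point(s)
  x = 9: RHS = 7, y in [8, 11]  -> 2 point(s)
  x = 10: RHS = 5, y in [9, 10]  -> 2 point(s)
  x = 11: RHS = 6, y in [5, 14]  -> 2 point(s)
  x = 12: RHS = 16, y in [4, 15]  -> 2 point(s)
  x = 14: RHS = 11, y in [7, 12]  -> 2 point(s)
  x = 16: RHS = 0, y in [0]  -> 1 point(s)
Affine points: 23. Add the point at infinity: total = 24.

#E(F_19) = 24


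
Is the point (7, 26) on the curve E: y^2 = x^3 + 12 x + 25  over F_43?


Check whether y^2 = x^3 + 12 x + 25 (mod 43) for (x, y) = (7, 26).
LHS: y^2 = 26^2 mod 43 = 31
RHS: x^3 + 12 x + 25 = 7^3 + 12*7 + 25 mod 43 = 22
LHS != RHS

No, not on the curve


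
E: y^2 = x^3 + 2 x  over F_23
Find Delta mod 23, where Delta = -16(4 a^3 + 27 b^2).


4 a^3 + 27 b^2 = 4*2^3 + 27*0^2 = 32 + 0 = 32
Delta = -16 * (32) = -512
Delta mod 23 = 17

Delta = 17 (mod 23)


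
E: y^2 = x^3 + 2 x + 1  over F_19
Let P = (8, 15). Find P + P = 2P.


Doubling: s = (3 x1^2 + a) / (2 y1)
s = (3*8^2 + 2) / (2*15) mod 19 = 9
x3 = s^2 - 2 x1 mod 19 = 9^2 - 2*8 = 8
y3 = s (x1 - x3) - y1 mod 19 = 9 * (8 - 8) - 15 = 4

2P = (8, 4)


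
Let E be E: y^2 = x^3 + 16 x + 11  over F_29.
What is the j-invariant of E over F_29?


Delta = -16(4 a^3 + 27 b^2) mod 29 = 2
-1728 * (4 a)^3 = -1728 * (4*16)^3 mod 29 = 11
j = 11 * 2^(-1) mod 29 = 20

j = 20 (mod 29)


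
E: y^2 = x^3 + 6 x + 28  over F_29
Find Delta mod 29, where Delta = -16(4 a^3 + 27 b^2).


4 a^3 + 27 b^2 = 4*6^3 + 27*28^2 = 864 + 21168 = 22032
Delta = -16 * (22032) = -352512
Delta mod 29 = 12

Delta = 12 (mod 29)


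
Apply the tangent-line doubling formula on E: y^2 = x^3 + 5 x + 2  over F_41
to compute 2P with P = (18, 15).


Doubling: s = (3 x1^2 + a) / (2 y1)
s = (3*18^2 + 5) / (2*15) mod 41 = 23
x3 = s^2 - 2 x1 mod 41 = 23^2 - 2*18 = 1
y3 = s (x1 - x3) - y1 mod 41 = 23 * (18 - 1) - 15 = 7

2P = (1, 7)


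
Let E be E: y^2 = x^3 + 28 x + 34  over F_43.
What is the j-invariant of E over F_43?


Delta = -16(4 a^3 + 27 b^2) mod 43 = 21
-1728 * (4 a)^3 = -1728 * (4*28)^3 mod 43 = 2
j = 2 * 21^(-1) mod 43 = 39

j = 39 (mod 43)


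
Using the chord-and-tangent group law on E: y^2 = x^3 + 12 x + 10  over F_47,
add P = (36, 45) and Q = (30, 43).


P != Q, so use the chord formula.
s = (y2 - y1) / (x2 - x1) = (45) / (41) mod 47 = 16
x3 = s^2 - x1 - x2 mod 47 = 16^2 - 36 - 30 = 2
y3 = s (x1 - x3) - y1 mod 47 = 16 * (36 - 2) - 45 = 29

P + Q = (2, 29)


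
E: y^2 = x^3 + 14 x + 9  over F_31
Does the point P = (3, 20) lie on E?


Check whether y^2 = x^3 + 14 x + 9 (mod 31) for (x, y) = (3, 20).
LHS: y^2 = 20^2 mod 31 = 28
RHS: x^3 + 14 x + 9 = 3^3 + 14*3 + 9 mod 31 = 16
LHS != RHS

No, not on the curve


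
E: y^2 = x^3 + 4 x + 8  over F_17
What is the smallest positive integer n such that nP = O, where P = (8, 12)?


Compute successive multiples of P until we hit O:
  1P = (8, 12)
  2P = (3, 9)
  3P = (5, 0)
  4P = (3, 8)
  5P = (8, 5)
  6P = O

ord(P) = 6


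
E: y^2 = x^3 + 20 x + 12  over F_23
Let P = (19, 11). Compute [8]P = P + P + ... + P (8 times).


k = 8 = 1000_2 (binary, LSB first: 0001)
Double-and-add from P = (19, 11):
  bit 0 = 0: acc unchanged = O
  bit 1 = 0: acc unchanged = O
  bit 2 = 0: acc unchanged = O
  bit 3 = 1: acc = O + (4, 8) = (4, 8)

8P = (4, 8)


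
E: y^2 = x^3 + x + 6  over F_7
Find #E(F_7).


For each x in F_7, count y with y^2 = x^3 + 1 x + 6 mod 7:
  x = 1: RHS = 1, y in [1, 6]  -> 2 point(s)
  x = 2: RHS = 2, y in [3, 4]  -> 2 point(s)
  x = 3: RHS = 1, y in [1, 6]  -> 2 point(s)
  x = 4: RHS = 4, y in [2, 5]  -> 2 point(s)
  x = 6: RHS = 4, y in [2, 5]  -> 2 point(s)
Affine points: 10. Add the point at infinity: total = 11.

#E(F_7) = 11


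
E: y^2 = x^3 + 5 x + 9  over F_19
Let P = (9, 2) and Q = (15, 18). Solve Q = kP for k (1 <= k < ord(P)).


Enumerate multiples of P until we hit Q = (15, 18):
  1P = (9, 2)
  2P = (7, 8)
  3P = (12, 7)
  4P = (5, 11)
  5P = (16, 9)
  6P = (14, 12)
  7P = (0, 16)
  8P = (15, 1)
  9P = (4, 13)
  10P = (4, 6)
  11P = (15, 18)
Match found at i = 11.

k = 11


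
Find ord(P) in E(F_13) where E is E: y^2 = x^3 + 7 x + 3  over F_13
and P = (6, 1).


Compute successive multiples of P until we hit O:
  1P = (6, 1)
  2P = (2, 8)
  3P = (4, 2)
  4P = (0, 9)
  5P = (3, 8)
  6P = (8, 8)
  7P = (8, 5)
  8P = (3, 5)
  ... (continuing to 13P)
  13P = O

ord(P) = 13


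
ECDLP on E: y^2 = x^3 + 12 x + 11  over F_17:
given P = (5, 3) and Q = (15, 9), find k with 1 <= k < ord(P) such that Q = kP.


Enumerate multiples of P until we hit Q = (15, 9):
  1P = (5, 3)
  2P = (9, 7)
  3P = (4, 15)
  4P = (16, 10)
  5P = (12, 8)
  6P = (13, 1)
  7P = (15, 8)
  8P = (10, 3)
  9P = (2, 14)
  10P = (14, 13)
  11P = (7, 8)
  12P = (7, 9)
  13P = (14, 4)
  14P = (2, 3)
  15P = (10, 14)
  16P = (15, 9)
Match found at i = 16.

k = 16


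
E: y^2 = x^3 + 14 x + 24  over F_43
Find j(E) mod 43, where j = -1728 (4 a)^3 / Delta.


Delta = -16(4 a^3 + 27 b^2) mod 43 = 5
-1728 * (4 a)^3 = -1728 * (4*14)^3 mod 43 = 11
j = 11 * 5^(-1) mod 43 = 28

j = 28 (mod 43)


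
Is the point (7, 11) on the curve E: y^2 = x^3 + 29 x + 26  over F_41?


Check whether y^2 = x^3 + 29 x + 26 (mod 41) for (x, y) = (7, 11).
LHS: y^2 = 11^2 mod 41 = 39
RHS: x^3 + 29 x + 26 = 7^3 + 29*7 + 26 mod 41 = 39
LHS = RHS

Yes, on the curve


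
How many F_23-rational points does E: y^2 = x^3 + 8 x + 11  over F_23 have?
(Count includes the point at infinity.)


For each x in F_23, count y with y^2 = x^3 + 8 x + 11 mod 23:
  x = 2: RHS = 12, y in [9, 14]  -> 2 point(s)
  x = 3: RHS = 16, y in [4, 19]  -> 2 point(s)
  x = 8: RHS = 12, y in [9, 14]  -> 2 point(s)
  x = 11: RHS = 4, y in [2, 21]  -> 2 point(s)
  x = 12: RHS = 18, y in [8, 15]  -> 2 point(s)
  x = 13: RHS = 12, y in [9, 14]  -> 2 point(s)
  x = 16: RHS = 3, y in [7, 16]  -> 2 point(s)
  x = 17: RHS = 0, y in [0]  -> 1 point(s)
  x = 20: RHS = 6, y in [11, 12]  -> 2 point(s)
  x = 22: RHS = 2, y in [5, 18]  -> 2 point(s)
Affine points: 19. Add the point at infinity: total = 20.

#E(F_23) = 20


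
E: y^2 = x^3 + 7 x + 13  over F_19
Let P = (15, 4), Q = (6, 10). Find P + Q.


P != Q, so use the chord formula.
s = (y2 - y1) / (x2 - x1) = (6) / (10) mod 19 = 12
x3 = s^2 - x1 - x2 mod 19 = 12^2 - 15 - 6 = 9
y3 = s (x1 - x3) - y1 mod 19 = 12 * (15 - 9) - 4 = 11

P + Q = (9, 11)


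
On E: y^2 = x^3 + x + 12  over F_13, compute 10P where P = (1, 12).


k = 10 = 1010_2 (binary, LSB first: 0101)
Double-and-add from P = (1, 12):
  bit 0 = 0: acc unchanged = O
  bit 1 = 1: acc = O + (2, 3) = (2, 3)
  bit 2 = 0: acc unchanged = (2, 3)
  bit 3 = 1: acc = (2, 3) + (5, 5) = (5, 8)

10P = (5, 8)


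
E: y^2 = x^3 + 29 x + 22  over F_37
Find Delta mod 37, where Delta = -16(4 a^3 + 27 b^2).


4 a^3 + 27 b^2 = 4*29^3 + 27*22^2 = 97556 + 13068 = 110624
Delta = -16 * (110624) = -1769984
Delta mod 37 = 22

Delta = 22 (mod 37)


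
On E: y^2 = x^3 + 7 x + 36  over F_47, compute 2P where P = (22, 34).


Doubling: s = (3 x1^2 + a) / (2 y1)
s = (3*22^2 + 7) / (2*34) mod 47 = 18
x3 = s^2 - 2 x1 mod 47 = 18^2 - 2*22 = 45
y3 = s (x1 - x3) - y1 mod 47 = 18 * (22 - 45) - 34 = 22

2P = (45, 22)


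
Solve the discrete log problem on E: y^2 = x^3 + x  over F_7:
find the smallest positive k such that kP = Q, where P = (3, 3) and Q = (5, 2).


Enumerate multiples of P until we hit Q = (5, 2):
  1P = (3, 3)
  2P = (1, 4)
  3P = (5, 5)
  4P = (0, 0)
  5P = (5, 2)
Match found at i = 5.

k = 5


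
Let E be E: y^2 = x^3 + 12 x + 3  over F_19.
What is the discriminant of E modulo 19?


4 a^3 + 27 b^2 = 4*12^3 + 27*3^2 = 6912 + 243 = 7155
Delta = -16 * (7155) = -114480
Delta mod 19 = 14

Delta = 14 (mod 19)


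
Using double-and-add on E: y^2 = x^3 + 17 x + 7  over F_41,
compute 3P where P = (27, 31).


k = 3 = 11_2 (binary, LSB first: 11)
Double-and-add from P = (27, 31):
  bit 0 = 1: acc = O + (27, 31) = (27, 31)
  bit 1 = 1: acc = (27, 31) + (18, 35) = (21, 21)

3P = (21, 21)


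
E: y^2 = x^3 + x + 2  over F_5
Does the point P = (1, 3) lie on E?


Check whether y^2 = x^3 + 1 x + 2 (mod 5) for (x, y) = (1, 3).
LHS: y^2 = 3^2 mod 5 = 4
RHS: x^3 + 1 x + 2 = 1^3 + 1*1 + 2 mod 5 = 4
LHS = RHS

Yes, on the curve


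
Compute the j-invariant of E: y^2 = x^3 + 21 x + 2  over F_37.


Delta = -16(4 a^3 + 27 b^2) mod 37 = 10
-1728 * (4 a)^3 = -1728 * (4*21)^3 mod 37 = 11
j = 11 * 10^(-1) mod 37 = 27

j = 27 (mod 37)


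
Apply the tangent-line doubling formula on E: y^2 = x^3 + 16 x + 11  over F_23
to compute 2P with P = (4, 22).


Doubling: s = (3 x1^2 + a) / (2 y1)
s = (3*4^2 + 16) / (2*22) mod 23 = 14
x3 = s^2 - 2 x1 mod 23 = 14^2 - 2*4 = 4
y3 = s (x1 - x3) - y1 mod 23 = 14 * (4 - 4) - 22 = 1

2P = (4, 1)


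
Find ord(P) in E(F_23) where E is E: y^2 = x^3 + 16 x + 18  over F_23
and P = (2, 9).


Compute successive multiples of P until we hit O:
  1P = (2, 9)
  2P = (20, 9)
  3P = (1, 14)
  4P = (22, 22)
  5P = (5, 4)
  6P = (6, 13)
  7P = (16, 0)
  8P = (6, 10)
  ... (continuing to 14P)
  14P = O

ord(P) = 14


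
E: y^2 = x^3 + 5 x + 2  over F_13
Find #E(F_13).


For each x in F_13, count y with y^2 = x^3 + 5 x + 2 mod 13:
  x = 5: RHS = 9, y in [3, 10]  -> 2 point(s)
  x = 6: RHS = 1, y in [1, 12]  -> 2 point(s)
  x = 7: RHS = 3, y in [4, 9]  -> 2 point(s)
  x = 9: RHS = 9, y in [3, 10]  -> 2 point(s)
  x = 10: RHS = 12, y in [5, 8]  -> 2 point(s)
  x = 11: RHS = 10, y in [6, 7]  -> 2 point(s)
  x = 12: RHS = 9, y in [3, 10]  -> 2 point(s)
Affine points: 14. Add the point at infinity: total = 15.

#E(F_13) = 15


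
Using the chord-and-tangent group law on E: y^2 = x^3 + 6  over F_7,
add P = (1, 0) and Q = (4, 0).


P != Q, so use the chord formula.
s = (y2 - y1) / (x2 - x1) = (0) / (3) mod 7 = 0
x3 = s^2 - x1 - x2 mod 7 = 0^2 - 1 - 4 = 2
y3 = s (x1 - x3) - y1 mod 7 = 0 * (1 - 2) - 0 = 0

P + Q = (2, 0)


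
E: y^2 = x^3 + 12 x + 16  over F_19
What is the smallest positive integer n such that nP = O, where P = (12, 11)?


Compute successive multiples of P until we hit O:
  1P = (12, 11)
  2P = (11, 4)
  3P = (7, 5)
  4P = (6, 0)
  5P = (7, 14)
  6P = (11, 15)
  7P = (12, 8)
  8P = O

ord(P) = 8


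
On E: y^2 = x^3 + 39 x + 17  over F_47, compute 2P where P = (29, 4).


Doubling: s = (3 x1^2 + a) / (2 y1)
s = (3*29^2 + 39) / (2*4) mod 47 = 3
x3 = s^2 - 2 x1 mod 47 = 3^2 - 2*29 = 45
y3 = s (x1 - x3) - y1 mod 47 = 3 * (29 - 45) - 4 = 42

2P = (45, 42)


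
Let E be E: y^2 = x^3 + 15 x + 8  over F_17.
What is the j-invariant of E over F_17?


Delta = -16(4 a^3 + 27 b^2) mod 17 = 13
-1728 * (4 a)^3 = -1728 * (4*15)^3 mod 17 = 5
j = 5 * 13^(-1) mod 17 = 3

j = 3 (mod 17)


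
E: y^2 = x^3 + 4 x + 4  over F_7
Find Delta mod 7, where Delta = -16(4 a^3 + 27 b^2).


4 a^3 + 27 b^2 = 4*4^3 + 27*4^2 = 256 + 432 = 688
Delta = -16 * (688) = -11008
Delta mod 7 = 3

Delta = 3 (mod 7)


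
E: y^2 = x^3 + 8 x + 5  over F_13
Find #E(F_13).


For each x in F_13, count y with y^2 = x^3 + 8 x + 5 mod 13:
  x = 1: RHS = 1, y in [1, 12]  -> 2 point(s)
  x = 2: RHS = 3, y in [4, 9]  -> 2 point(s)
  x = 3: RHS = 4, y in [2, 11]  -> 2 point(s)
  x = 4: RHS = 10, y in [6, 7]  -> 2 point(s)
  x = 5: RHS = 1, y in [1, 12]  -> 2 point(s)
  x = 6: RHS = 9, y in [3, 10]  -> 2 point(s)
  x = 7: RHS = 1, y in [1, 12]  -> 2 point(s)
  x = 8: RHS = 9, y in [3, 10]  -> 2 point(s)
  x = 9: RHS = 0, y in [0]  -> 1 point(s)
  x = 12: RHS = 9, y in [3, 10]  -> 2 point(s)
Affine points: 19. Add the point at infinity: total = 20.

#E(F_13) = 20


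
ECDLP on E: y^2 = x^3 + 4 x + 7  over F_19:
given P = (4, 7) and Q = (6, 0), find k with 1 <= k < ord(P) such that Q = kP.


Enumerate multiples of P until we hit Q = (6, 0):
  1P = (4, 7)
  2P = (12, 4)
  3P = (7, 6)
  4P = (6, 0)
Match found at i = 4.

k = 4


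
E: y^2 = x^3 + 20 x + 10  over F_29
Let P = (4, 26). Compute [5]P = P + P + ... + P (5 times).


k = 5 = 101_2 (binary, LSB first: 101)
Double-and-add from P = (4, 26):
  bit 0 = 1: acc = O + (4, 26) = (4, 26)
  bit 1 = 0: acc unchanged = (4, 26)
  bit 2 = 1: acc = (4, 26) + (11, 16) = (19, 12)

5P = (19, 12)


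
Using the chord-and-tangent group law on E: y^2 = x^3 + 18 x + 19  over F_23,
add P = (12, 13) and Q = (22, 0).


P != Q, so use the chord formula.
s = (y2 - y1) / (x2 - x1) = (10) / (10) mod 23 = 1
x3 = s^2 - x1 - x2 mod 23 = 1^2 - 12 - 22 = 13
y3 = s (x1 - x3) - y1 mod 23 = 1 * (12 - 13) - 13 = 9

P + Q = (13, 9)


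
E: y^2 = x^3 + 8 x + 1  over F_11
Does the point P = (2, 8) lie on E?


Check whether y^2 = x^3 + 8 x + 1 (mod 11) for (x, y) = (2, 8).
LHS: y^2 = 8^2 mod 11 = 9
RHS: x^3 + 8 x + 1 = 2^3 + 8*2 + 1 mod 11 = 3
LHS != RHS

No, not on the curve


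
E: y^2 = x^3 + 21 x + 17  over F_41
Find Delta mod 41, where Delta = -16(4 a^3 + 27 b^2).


4 a^3 + 27 b^2 = 4*21^3 + 27*17^2 = 37044 + 7803 = 44847
Delta = -16 * (44847) = -717552
Delta mod 41 = 30

Delta = 30 (mod 41)


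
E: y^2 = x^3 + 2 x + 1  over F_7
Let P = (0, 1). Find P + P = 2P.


Doubling: s = (3 x1^2 + a) / (2 y1)
s = (3*0^2 + 2) / (2*1) mod 7 = 1
x3 = s^2 - 2 x1 mod 7 = 1^2 - 2*0 = 1
y3 = s (x1 - x3) - y1 mod 7 = 1 * (0 - 1) - 1 = 5

2P = (1, 5)


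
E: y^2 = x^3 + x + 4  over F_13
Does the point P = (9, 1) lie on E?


Check whether y^2 = x^3 + 1 x + 4 (mod 13) for (x, y) = (9, 1).
LHS: y^2 = 1^2 mod 13 = 1
RHS: x^3 + 1 x + 4 = 9^3 + 1*9 + 4 mod 13 = 1
LHS = RHS

Yes, on the curve


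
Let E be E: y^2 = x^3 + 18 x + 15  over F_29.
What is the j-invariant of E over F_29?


Delta = -16(4 a^3 + 27 b^2) mod 29 = 19
-1728 * (4 a)^3 = -1728 * (4*18)^3 mod 29 = 13
j = 13 * 19^(-1) mod 29 = 19

j = 19 (mod 29)


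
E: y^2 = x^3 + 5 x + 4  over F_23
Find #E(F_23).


For each x in F_23, count y with y^2 = x^3 + 5 x + 4 mod 23:
  x = 0: RHS = 4, y in [2, 21]  -> 2 point(s)
  x = 3: RHS = 0, y in [0]  -> 1 point(s)
  x = 5: RHS = 16, y in [4, 19]  -> 2 point(s)
  x = 8: RHS = 4, y in [2, 21]  -> 2 point(s)
  x = 13: RHS = 12, y in [9, 14]  -> 2 point(s)
  x = 14: RHS = 12, y in [9, 14]  -> 2 point(s)
  x = 15: RHS = 4, y in [2, 21]  -> 2 point(s)
  x = 19: RHS = 12, y in [9, 14]  -> 2 point(s)
  x = 20: RHS = 8, y in [10, 13]  -> 2 point(s)
  x = 21: RHS = 9, y in [3, 20]  -> 2 point(s)
Affine points: 19. Add the point at infinity: total = 20.

#E(F_23) = 20


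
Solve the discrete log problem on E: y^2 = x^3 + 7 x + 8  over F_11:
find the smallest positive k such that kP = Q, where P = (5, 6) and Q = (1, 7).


Enumerate multiples of P until we hit Q = (1, 7):
  1P = (5, 6)
  2P = (4, 10)
  3P = (7, 2)
  4P = (3, 1)
  5P = (1, 4)
  6P = (8, 9)
  7P = (10, 0)
  8P = (8, 2)
  9P = (1, 7)
Match found at i = 9.

k = 9


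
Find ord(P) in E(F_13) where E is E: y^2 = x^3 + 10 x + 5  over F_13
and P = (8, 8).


Compute successive multiples of P until we hit O:
  1P = (8, 8)
  2P = (1, 4)
  3P = (3, 6)
  4P = (11, 9)
  5P = (10, 0)
  6P = (11, 4)
  7P = (3, 7)
  8P = (1, 9)
  ... (continuing to 10P)
  10P = O

ord(P) = 10


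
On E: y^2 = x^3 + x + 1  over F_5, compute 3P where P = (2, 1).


k = 3 = 11_2 (binary, LSB first: 11)
Double-and-add from P = (2, 1):
  bit 0 = 1: acc = O + (2, 1) = (2, 1)
  bit 1 = 1: acc = (2, 1) + (2, 4) = O

3P = O


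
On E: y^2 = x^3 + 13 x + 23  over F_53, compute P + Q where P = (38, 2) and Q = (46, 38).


P != Q, so use the chord formula.
s = (y2 - y1) / (x2 - x1) = (36) / (8) mod 53 = 31
x3 = s^2 - x1 - x2 mod 53 = 31^2 - 38 - 46 = 29
y3 = s (x1 - x3) - y1 mod 53 = 31 * (38 - 29) - 2 = 12

P + Q = (29, 12)


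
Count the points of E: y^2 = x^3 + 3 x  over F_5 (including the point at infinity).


For each x in F_5, count y with y^2 = x^3 + 3 x + 0 mod 5:
  x = 0: RHS = 0, y in [0]  -> 1 point(s)
  x = 1: RHS = 4, y in [2, 3]  -> 2 point(s)
  x = 2: RHS = 4, y in [2, 3]  -> 2 point(s)
  x = 3: RHS = 1, y in [1, 4]  -> 2 point(s)
  x = 4: RHS = 1, y in [1, 4]  -> 2 point(s)
Affine points: 9. Add the point at infinity: total = 10.

#E(F_5) = 10


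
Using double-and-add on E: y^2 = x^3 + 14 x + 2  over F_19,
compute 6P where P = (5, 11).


k = 6 = 110_2 (binary, LSB first: 011)
Double-and-add from P = (5, 11):
  bit 0 = 0: acc unchanged = O
  bit 1 = 1: acc = O + (13, 5) = (13, 5)
  bit 2 = 1: acc = (13, 5) + (2, 0) = (13, 14)

6P = (13, 14)


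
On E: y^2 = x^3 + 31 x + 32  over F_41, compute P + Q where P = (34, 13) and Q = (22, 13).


P != Q, so use the chord formula.
s = (y2 - y1) / (x2 - x1) = (0) / (29) mod 41 = 0
x3 = s^2 - x1 - x2 mod 41 = 0^2 - 34 - 22 = 26
y3 = s (x1 - x3) - y1 mod 41 = 0 * (34 - 26) - 13 = 28

P + Q = (26, 28)


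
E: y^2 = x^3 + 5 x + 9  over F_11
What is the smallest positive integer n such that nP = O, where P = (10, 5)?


Compute successive multiples of P until we hit O:
  1P = (10, 5)
  2P = (0, 3)
  3P = (5, 7)
  4P = (1, 9)
  5P = (4, 7)
  6P = (2, 7)
  7P = (8, 0)
  8P = (2, 4)
  ... (continuing to 14P)
  14P = O

ord(P) = 14


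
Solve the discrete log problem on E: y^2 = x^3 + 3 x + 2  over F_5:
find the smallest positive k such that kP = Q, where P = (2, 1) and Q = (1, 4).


Enumerate multiples of P until we hit Q = (1, 4):
  1P = (2, 1)
  2P = (1, 4)
Match found at i = 2.

k = 2


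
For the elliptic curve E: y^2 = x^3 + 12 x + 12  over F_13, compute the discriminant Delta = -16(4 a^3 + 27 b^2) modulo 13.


4 a^3 + 27 b^2 = 4*12^3 + 27*12^2 = 6912 + 3888 = 10800
Delta = -16 * (10800) = -172800
Delta mod 13 = 9

Delta = 9 (mod 13)


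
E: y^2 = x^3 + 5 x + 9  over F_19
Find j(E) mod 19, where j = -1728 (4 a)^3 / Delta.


Delta = -16(4 a^3 + 27 b^2) mod 19 = 5
-1728 * (4 a)^3 = -1728 * (4*5)^3 mod 19 = 1
j = 1 * 5^(-1) mod 19 = 4

j = 4 (mod 19)


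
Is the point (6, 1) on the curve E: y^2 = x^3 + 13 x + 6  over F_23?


Check whether y^2 = x^3 + 13 x + 6 (mod 23) for (x, y) = (6, 1).
LHS: y^2 = 1^2 mod 23 = 1
RHS: x^3 + 13 x + 6 = 6^3 + 13*6 + 6 mod 23 = 1
LHS = RHS

Yes, on the curve


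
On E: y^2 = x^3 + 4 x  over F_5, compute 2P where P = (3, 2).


Doubling: s = (3 x1^2 + a) / (2 y1)
s = (3*3^2 + 4) / (2*2) mod 5 = 4
x3 = s^2 - 2 x1 mod 5 = 4^2 - 2*3 = 0
y3 = s (x1 - x3) - y1 mod 5 = 4 * (3 - 0) - 2 = 0

2P = (0, 0)


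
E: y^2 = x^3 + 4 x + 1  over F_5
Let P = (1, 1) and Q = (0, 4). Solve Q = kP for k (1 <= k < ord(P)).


Enumerate multiples of P until we hit Q = (0, 4):
  1P = (1, 1)
  2P = (4, 1)
  3P = (0, 4)
Match found at i = 3.

k = 3


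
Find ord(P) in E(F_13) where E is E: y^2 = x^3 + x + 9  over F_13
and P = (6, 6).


Compute successive multiples of P until we hit O:
  1P = (6, 6)
  2P = (0, 3)
  3P = (4, 8)
  4P = (4, 5)
  5P = (0, 10)
  6P = (6, 7)
  7P = O

ord(P) = 7


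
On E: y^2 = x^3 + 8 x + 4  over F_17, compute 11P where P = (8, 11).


k = 11 = 1011_2 (binary, LSB first: 1101)
Double-and-add from P = (8, 11):
  bit 0 = 1: acc = O + (8, 11) = (8, 11)
  bit 1 = 1: acc = (8, 11) + (3, 2) = (14, 2)
  bit 2 = 0: acc unchanged = (14, 2)
  bit 3 = 1: acc = (14, 2) + (1, 9) = (4, 7)

11P = (4, 7)


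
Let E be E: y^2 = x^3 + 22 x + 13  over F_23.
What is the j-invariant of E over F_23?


Delta = -16(4 a^3 + 27 b^2) mod 23 = 12
-1728 * (4 a)^3 = -1728 * (4*22)^3 mod 23 = 8
j = 8 * 12^(-1) mod 23 = 16

j = 16 (mod 23)


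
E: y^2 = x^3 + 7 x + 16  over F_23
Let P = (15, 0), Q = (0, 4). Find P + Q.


P != Q, so use the chord formula.
s = (y2 - y1) / (x2 - x1) = (4) / (8) mod 23 = 12
x3 = s^2 - x1 - x2 mod 23 = 12^2 - 15 - 0 = 14
y3 = s (x1 - x3) - y1 mod 23 = 12 * (15 - 14) - 0 = 12

P + Q = (14, 12)


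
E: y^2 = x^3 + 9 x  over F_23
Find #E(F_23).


For each x in F_23, count y with y^2 = x^3 + 9 x + 0 mod 23:
  x = 0: RHS = 0, y in [0]  -> 1 point(s)
  x = 2: RHS = 3, y in [7, 16]  -> 2 point(s)
  x = 3: RHS = 8, y in [10, 13]  -> 2 point(s)
  x = 4: RHS = 8, y in [10, 13]  -> 2 point(s)
  x = 5: RHS = 9, y in [3, 20]  -> 2 point(s)
  x = 8: RHS = 9, y in [3, 20]  -> 2 point(s)
  x = 10: RHS = 9, y in [3, 20]  -> 2 point(s)
  x = 11: RHS = 4, y in [2, 21]  -> 2 point(s)
  x = 14: RHS = 18, y in [8, 15]  -> 2 point(s)
  x = 16: RHS = 8, y in [10, 13]  -> 2 point(s)
  x = 17: RHS = 6, y in [11, 12]  -> 2 point(s)
  x = 22: RHS = 13, y in [6, 17]  -> 2 point(s)
Affine points: 23. Add the point at infinity: total = 24.

#E(F_23) = 24


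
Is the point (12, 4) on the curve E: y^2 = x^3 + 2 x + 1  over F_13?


Check whether y^2 = x^3 + 2 x + 1 (mod 13) for (x, y) = (12, 4).
LHS: y^2 = 4^2 mod 13 = 3
RHS: x^3 + 2 x + 1 = 12^3 + 2*12 + 1 mod 13 = 11
LHS != RHS

No, not on the curve


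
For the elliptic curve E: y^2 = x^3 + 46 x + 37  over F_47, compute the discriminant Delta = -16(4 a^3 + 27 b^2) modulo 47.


4 a^3 + 27 b^2 = 4*46^3 + 27*37^2 = 389344 + 36963 = 426307
Delta = -16 * (426307) = -6820912
Delta mod 47 = 10

Delta = 10 (mod 47)


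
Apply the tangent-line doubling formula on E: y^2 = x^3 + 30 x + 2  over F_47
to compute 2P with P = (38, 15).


Doubling: s = (3 x1^2 + a) / (2 y1)
s = (3*38^2 + 30) / (2*15) mod 47 = 42
x3 = s^2 - 2 x1 mod 47 = 42^2 - 2*38 = 43
y3 = s (x1 - x3) - y1 mod 47 = 42 * (38 - 43) - 15 = 10

2P = (43, 10)


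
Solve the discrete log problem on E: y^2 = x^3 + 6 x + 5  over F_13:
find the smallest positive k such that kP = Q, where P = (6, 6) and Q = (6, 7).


Enumerate multiples of P until we hit Q = (6, 7):
  1P = (6, 6)
  2P = (10, 8)
  3P = (7, 0)
  4P = (10, 5)
  5P = (6, 7)
Match found at i = 5.

k = 5


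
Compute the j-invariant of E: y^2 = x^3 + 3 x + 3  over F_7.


Delta = -16(4 a^3 + 27 b^2) mod 7 = 5
-1728 * (4 a)^3 = -1728 * (4*3)^3 mod 7 = 6
j = 6 * 5^(-1) mod 7 = 4

j = 4 (mod 7)


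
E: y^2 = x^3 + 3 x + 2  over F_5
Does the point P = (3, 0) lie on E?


Check whether y^2 = x^3 + 3 x + 2 (mod 5) for (x, y) = (3, 0).
LHS: y^2 = 0^2 mod 5 = 0
RHS: x^3 + 3 x + 2 = 3^3 + 3*3 + 2 mod 5 = 3
LHS != RHS

No, not on the curve


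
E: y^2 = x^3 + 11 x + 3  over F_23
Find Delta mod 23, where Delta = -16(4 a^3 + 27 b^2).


4 a^3 + 27 b^2 = 4*11^3 + 27*3^2 = 5324 + 243 = 5567
Delta = -16 * (5567) = -89072
Delta mod 23 = 7

Delta = 7 (mod 23)


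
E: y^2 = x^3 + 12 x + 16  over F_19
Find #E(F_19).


For each x in F_19, count y with y^2 = x^3 + 12 x + 16 mod 19:
  x = 0: RHS = 16, y in [4, 15]  -> 2 point(s)
  x = 5: RHS = 11, y in [7, 12]  -> 2 point(s)
  x = 6: RHS = 0, y in [0]  -> 1 point(s)
  x = 7: RHS = 6, y in [5, 14]  -> 2 point(s)
  x = 8: RHS = 16, y in [4, 15]  -> 2 point(s)
  x = 9: RHS = 17, y in [6, 13]  -> 2 point(s)
  x = 11: RHS = 16, y in [4, 15]  -> 2 point(s)
  x = 12: RHS = 7, y in [8, 11]  -> 2 point(s)
Affine points: 15. Add the point at infinity: total = 16.

#E(F_19) = 16


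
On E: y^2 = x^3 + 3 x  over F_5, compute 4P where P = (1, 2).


k = 4 = 100_2 (binary, LSB first: 001)
Double-and-add from P = (1, 2):
  bit 0 = 0: acc unchanged = O
  bit 1 = 0: acc unchanged = O
  bit 2 = 1: acc = O + (1, 3) = (1, 3)

4P = (1, 3)


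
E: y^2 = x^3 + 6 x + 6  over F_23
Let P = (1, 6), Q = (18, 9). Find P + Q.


P != Q, so use the chord formula.
s = (y2 - y1) / (x2 - x1) = (3) / (17) mod 23 = 11
x3 = s^2 - x1 - x2 mod 23 = 11^2 - 1 - 18 = 10
y3 = s (x1 - x3) - y1 mod 23 = 11 * (1 - 10) - 6 = 10

P + Q = (10, 10)


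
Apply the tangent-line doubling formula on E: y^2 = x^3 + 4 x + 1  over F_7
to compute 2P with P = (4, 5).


Doubling: s = (3 x1^2 + a) / (2 y1)
s = (3*4^2 + 4) / (2*5) mod 7 = 1
x3 = s^2 - 2 x1 mod 7 = 1^2 - 2*4 = 0
y3 = s (x1 - x3) - y1 mod 7 = 1 * (4 - 0) - 5 = 6

2P = (0, 6)


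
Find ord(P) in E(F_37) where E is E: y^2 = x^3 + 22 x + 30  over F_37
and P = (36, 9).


Compute successive multiples of P until we hit O:
  1P = (36, 9)
  2P = (23, 7)
  3P = (24, 27)
  4P = (7, 3)
  5P = (20, 16)
  6P = (14, 23)
  7P = (3, 7)
  8P = (26, 23)
  ... (continuing to 41P)
  41P = O

ord(P) = 41


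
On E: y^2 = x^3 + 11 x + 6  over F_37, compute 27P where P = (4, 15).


k = 27 = 11011_2 (binary, LSB first: 11011)
Double-and-add from P = (4, 15):
  bit 0 = 1: acc = O + (4, 15) = (4, 15)
  bit 1 = 1: acc = (4, 15) + (20, 30) = (12, 33)
  bit 2 = 0: acc unchanged = (12, 33)
  bit 3 = 1: acc = (12, 33) + (5, 1) = (19, 9)
  bit 4 = 1: acc = (19, 9) + (26, 21) = (4, 22)

27P = (4, 22)


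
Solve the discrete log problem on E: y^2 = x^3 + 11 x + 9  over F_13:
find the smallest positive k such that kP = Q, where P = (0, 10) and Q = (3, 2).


Enumerate multiples of P until we hit Q = (3, 2):
  1P = (0, 10)
  2P = (3, 2)
Match found at i = 2.

k = 2


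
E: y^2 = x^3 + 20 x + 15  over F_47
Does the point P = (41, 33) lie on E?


Check whether y^2 = x^3 + 20 x + 15 (mod 47) for (x, y) = (41, 33).
LHS: y^2 = 33^2 mod 47 = 8
RHS: x^3 + 20 x + 15 = 41^3 + 20*41 + 15 mod 47 = 8
LHS = RHS

Yes, on the curve


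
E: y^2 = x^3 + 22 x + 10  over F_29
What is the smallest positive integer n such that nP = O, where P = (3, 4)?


Compute successive multiples of P until we hit O:
  1P = (3, 4)
  2P = (22, 21)
  3P = (24, 23)
  4P = (9, 3)
  5P = (13, 17)
  6P = (26, 27)
  7P = (1, 27)
  8P = (5, 19)
  ... (continuing to 25P)
  25P = O

ord(P) = 25


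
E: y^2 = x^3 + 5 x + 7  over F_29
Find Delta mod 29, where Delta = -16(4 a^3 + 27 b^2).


4 a^3 + 27 b^2 = 4*5^3 + 27*7^2 = 500 + 1323 = 1823
Delta = -16 * (1823) = -29168
Delta mod 29 = 6

Delta = 6 (mod 29)


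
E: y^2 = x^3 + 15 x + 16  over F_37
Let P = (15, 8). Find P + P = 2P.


Doubling: s = (3 x1^2 + a) / (2 y1)
s = (3*15^2 + 15) / (2*8) mod 37 = 20
x3 = s^2 - 2 x1 mod 37 = 20^2 - 2*15 = 0
y3 = s (x1 - x3) - y1 mod 37 = 20 * (15 - 0) - 8 = 33

2P = (0, 33)


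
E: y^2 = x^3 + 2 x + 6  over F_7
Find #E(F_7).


For each x in F_7, count y with y^2 = x^3 + 2 x + 6 mod 7:
  x = 1: RHS = 2, y in [3, 4]  -> 2 point(s)
  x = 2: RHS = 4, y in [2, 5]  -> 2 point(s)
  x = 3: RHS = 4, y in [2, 5]  -> 2 point(s)
  x = 4: RHS = 1, y in [1, 6]  -> 2 point(s)
  x = 5: RHS = 1, y in [1, 6]  -> 2 point(s)
Affine points: 10. Add the point at infinity: total = 11.

#E(F_7) = 11


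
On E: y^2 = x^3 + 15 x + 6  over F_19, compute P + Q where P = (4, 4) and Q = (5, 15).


P != Q, so use the chord formula.
s = (y2 - y1) / (x2 - x1) = (11) / (1) mod 19 = 11
x3 = s^2 - x1 - x2 mod 19 = 11^2 - 4 - 5 = 17
y3 = s (x1 - x3) - y1 mod 19 = 11 * (4 - 17) - 4 = 5

P + Q = (17, 5)


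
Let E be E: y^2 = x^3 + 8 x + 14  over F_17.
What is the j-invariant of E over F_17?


Delta = -16(4 a^3 + 27 b^2) mod 17 = 13
-1728 * (4 a)^3 = -1728 * (4*8)^3 mod 17 = 3
j = 3 * 13^(-1) mod 17 = 12

j = 12 (mod 17)


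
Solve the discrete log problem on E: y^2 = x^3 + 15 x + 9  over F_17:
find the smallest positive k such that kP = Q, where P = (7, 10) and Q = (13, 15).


Enumerate multiples of P until we hit Q = (13, 15):
  1P = (7, 10)
  2P = (12, 9)
  3P = (13, 15)
Match found at i = 3.

k = 3


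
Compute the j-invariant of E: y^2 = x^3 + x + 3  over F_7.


Delta = -16(4 a^3 + 27 b^2) mod 7 = 3
-1728 * (4 a)^3 = -1728 * (4*1)^3 mod 7 = 1
j = 1 * 3^(-1) mod 7 = 5

j = 5 (mod 7)


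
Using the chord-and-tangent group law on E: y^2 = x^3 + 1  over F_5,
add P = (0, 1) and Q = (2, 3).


P != Q, so use the chord formula.
s = (y2 - y1) / (x2 - x1) = (2) / (2) mod 5 = 1
x3 = s^2 - x1 - x2 mod 5 = 1^2 - 0 - 2 = 4
y3 = s (x1 - x3) - y1 mod 5 = 1 * (0 - 4) - 1 = 0

P + Q = (4, 0)


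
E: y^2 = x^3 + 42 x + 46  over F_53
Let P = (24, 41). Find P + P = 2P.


Doubling: s = (3 x1^2 + a) / (2 y1)
s = (3*24^2 + 42) / (2*41) mod 53 = 19
x3 = s^2 - 2 x1 mod 53 = 19^2 - 2*24 = 48
y3 = s (x1 - x3) - y1 mod 53 = 19 * (24 - 48) - 41 = 33

2P = (48, 33)


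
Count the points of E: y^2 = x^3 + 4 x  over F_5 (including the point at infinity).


For each x in F_5, count y with y^2 = x^3 + 4 x + 0 mod 5:
  x = 0: RHS = 0, y in [0]  -> 1 point(s)
  x = 1: RHS = 0, y in [0]  -> 1 point(s)
  x = 2: RHS = 1, y in [1, 4]  -> 2 point(s)
  x = 3: RHS = 4, y in [2, 3]  -> 2 point(s)
  x = 4: RHS = 0, y in [0]  -> 1 point(s)
Affine points: 7. Add the point at infinity: total = 8.

#E(F_5) = 8


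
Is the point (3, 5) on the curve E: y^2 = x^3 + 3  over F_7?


Check whether y^2 = x^3 + 0 x + 3 (mod 7) for (x, y) = (3, 5).
LHS: y^2 = 5^2 mod 7 = 4
RHS: x^3 + 0 x + 3 = 3^3 + 0*3 + 3 mod 7 = 2
LHS != RHS

No, not on the curve


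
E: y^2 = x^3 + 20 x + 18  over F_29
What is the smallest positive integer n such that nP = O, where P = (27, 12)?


Compute successive multiples of P until we hit O:
  1P = (27, 12)
  2P = (9, 12)
  3P = (22, 17)
  4P = (10, 0)
  5P = (22, 12)
  6P = (9, 17)
  7P = (27, 17)
  8P = O

ord(P) = 8


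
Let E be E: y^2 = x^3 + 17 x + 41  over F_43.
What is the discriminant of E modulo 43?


4 a^3 + 27 b^2 = 4*17^3 + 27*41^2 = 19652 + 45387 = 65039
Delta = -16 * (65039) = -1040624
Delta mod 43 = 19

Delta = 19 (mod 43)


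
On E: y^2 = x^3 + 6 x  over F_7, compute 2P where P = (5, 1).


k = 2 = 10_2 (binary, LSB first: 01)
Double-and-add from P = (5, 1):
  bit 0 = 0: acc unchanged = O
  bit 1 = 1: acc = O + (1, 0) = (1, 0)

2P = (1, 0)


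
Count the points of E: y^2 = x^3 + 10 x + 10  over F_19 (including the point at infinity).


For each x in F_19, count y with y^2 = x^3 + 10 x + 10 mod 19:
  x = 2: RHS = 0, y in [0]  -> 1 point(s)
  x = 4: RHS = 0, y in [0]  -> 1 point(s)
  x = 6: RHS = 1, y in [1, 18]  -> 2 point(s)
  x = 7: RHS = 5, y in [9, 10]  -> 2 point(s)
  x = 11: RHS = 7, y in [8, 11]  -> 2 point(s)
  x = 13: RHS = 0, y in [0]  -> 1 point(s)
  x = 14: RHS = 6, y in [5, 14]  -> 2 point(s)
  x = 15: RHS = 1, y in [1, 18]  -> 2 point(s)
  x = 17: RHS = 1, y in [1, 18]  -> 2 point(s)
Affine points: 15. Add the point at infinity: total = 16.

#E(F_19) = 16


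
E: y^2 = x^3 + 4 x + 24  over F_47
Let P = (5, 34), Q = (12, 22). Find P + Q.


P != Q, so use the chord formula.
s = (y2 - y1) / (x2 - x1) = (35) / (7) mod 47 = 5
x3 = s^2 - x1 - x2 mod 47 = 5^2 - 5 - 12 = 8
y3 = s (x1 - x3) - y1 mod 47 = 5 * (5 - 8) - 34 = 45

P + Q = (8, 45)


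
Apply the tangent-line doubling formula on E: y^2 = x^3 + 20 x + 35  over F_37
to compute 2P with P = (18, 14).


Doubling: s = (3 x1^2 + a) / (2 y1)
s = (3*18^2 + 20) / (2*14) mod 37 = 9
x3 = s^2 - 2 x1 mod 37 = 9^2 - 2*18 = 8
y3 = s (x1 - x3) - y1 mod 37 = 9 * (18 - 8) - 14 = 2

2P = (8, 2)


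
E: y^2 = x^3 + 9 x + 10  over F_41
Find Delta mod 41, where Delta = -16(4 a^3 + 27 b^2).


4 a^3 + 27 b^2 = 4*9^3 + 27*10^2 = 2916 + 2700 = 5616
Delta = -16 * (5616) = -89856
Delta mod 41 = 16

Delta = 16 (mod 41)


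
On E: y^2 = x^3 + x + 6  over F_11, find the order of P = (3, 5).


Compute successive multiples of P until we hit O:
  1P = (3, 5)
  2P = (8, 3)
  3P = (5, 9)
  4P = (7, 9)
  5P = (2, 7)
  6P = (10, 9)
  7P = (10, 2)
  8P = (2, 4)
  ... (continuing to 13P)
  13P = O

ord(P) = 13


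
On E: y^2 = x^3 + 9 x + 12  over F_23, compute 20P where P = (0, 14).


k = 20 = 10100_2 (binary, LSB first: 00101)
Double-and-add from P = (0, 14):
  bit 0 = 0: acc unchanged = O
  bit 1 = 0: acc unchanged = O
  bit 2 = 1: acc = O + (15, 16) = (15, 16)
  bit 3 = 0: acc unchanged = (15, 16)
  bit 4 = 1: acc = (15, 16) + (17, 15) = (20, 21)

20P = (20, 21)


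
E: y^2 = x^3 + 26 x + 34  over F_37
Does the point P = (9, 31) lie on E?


Check whether y^2 = x^3 + 26 x + 34 (mod 37) for (x, y) = (9, 31).
LHS: y^2 = 31^2 mod 37 = 36
RHS: x^3 + 26 x + 34 = 9^3 + 26*9 + 34 mod 37 = 35
LHS != RHS

No, not on the curve


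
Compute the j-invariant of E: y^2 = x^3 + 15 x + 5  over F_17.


Delta = -16(4 a^3 + 27 b^2) mod 17 = 14
-1728 * (4 a)^3 = -1728 * (4*15)^3 mod 17 = 5
j = 5 * 14^(-1) mod 17 = 4

j = 4 (mod 17)


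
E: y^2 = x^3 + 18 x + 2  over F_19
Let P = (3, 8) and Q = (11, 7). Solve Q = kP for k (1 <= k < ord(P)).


Enumerate multiples of P until we hit Q = (11, 7):
  1P = (3, 8)
  2P = (10, 2)
  3P = (11, 7)
Match found at i = 3.

k = 3


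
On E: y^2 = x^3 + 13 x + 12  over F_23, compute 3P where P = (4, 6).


k = 3 = 11_2 (binary, LSB first: 11)
Double-and-add from P = (4, 6):
  bit 0 = 1: acc = O + (4, 6) = (4, 6)
  bit 1 = 1: acc = (4, 6) + (18, 11) = (5, 15)

3P = (5, 15)


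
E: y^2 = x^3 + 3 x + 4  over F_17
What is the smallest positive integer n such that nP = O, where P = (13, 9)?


Compute successive multiples of P until we hit O:
  1P = (13, 9)
  2P = (8, 8)
  3P = (11, 5)
  4P = (14, 6)
  5P = (16, 0)
  6P = (14, 11)
  7P = (11, 12)
  8P = (8, 9)
  ... (continuing to 10P)
  10P = O

ord(P) = 10


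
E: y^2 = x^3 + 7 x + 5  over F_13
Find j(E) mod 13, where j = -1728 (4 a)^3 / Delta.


Delta = -16(4 a^3 + 27 b^2) mod 13 = 8
-1728 * (4 a)^3 = -1728 * (4*7)^3 mod 13 = 8
j = 8 * 8^(-1) mod 13 = 1

j = 1 (mod 13)


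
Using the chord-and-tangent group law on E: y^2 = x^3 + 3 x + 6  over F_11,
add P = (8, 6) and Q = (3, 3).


P != Q, so use the chord formula.
s = (y2 - y1) / (x2 - x1) = (8) / (6) mod 11 = 5
x3 = s^2 - x1 - x2 mod 11 = 5^2 - 8 - 3 = 3
y3 = s (x1 - x3) - y1 mod 11 = 5 * (8 - 3) - 6 = 8

P + Q = (3, 8)


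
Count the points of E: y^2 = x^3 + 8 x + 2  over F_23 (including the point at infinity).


For each x in F_23, count y with y^2 = x^3 + 8 x + 2 mod 23:
  x = 0: RHS = 2, y in [5, 18]  -> 2 point(s)
  x = 2: RHS = 3, y in [7, 16]  -> 2 point(s)
  x = 4: RHS = 6, y in [11, 12]  -> 2 point(s)
  x = 5: RHS = 6, y in [11, 12]  -> 2 point(s)
  x = 6: RHS = 13, y in [6, 17]  -> 2 point(s)
  x = 8: RHS = 3, y in [7, 16]  -> 2 point(s)
  x = 10: RHS = 1, y in [1, 22]  -> 2 point(s)
  x = 11: RHS = 18, y in [8, 15]  -> 2 point(s)
  x = 12: RHS = 9, y in [3, 20]  -> 2 point(s)
  x = 13: RHS = 3, y in [7, 16]  -> 2 point(s)
  x = 14: RHS = 6, y in [11, 12]  -> 2 point(s)
  x = 15: RHS = 1, y in [1, 22]  -> 2 point(s)
  x = 21: RHS = 1, y in [1, 22]  -> 2 point(s)
  x = 22: RHS = 16, y in [4, 19]  -> 2 point(s)
Affine points: 28. Add the point at infinity: total = 29.

#E(F_23) = 29
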